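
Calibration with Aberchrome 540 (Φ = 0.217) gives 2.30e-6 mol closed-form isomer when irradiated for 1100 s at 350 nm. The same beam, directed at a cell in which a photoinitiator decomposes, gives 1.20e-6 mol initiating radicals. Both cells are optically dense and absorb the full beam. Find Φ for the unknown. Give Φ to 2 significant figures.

Photons absorbed by the actinometer: 2.30e-6 / 0.217 = 1.060e-5 mol.
Φ(unknown) = 1.20e-6 / 1.060e-5 = 0.11.

Φ = 0.11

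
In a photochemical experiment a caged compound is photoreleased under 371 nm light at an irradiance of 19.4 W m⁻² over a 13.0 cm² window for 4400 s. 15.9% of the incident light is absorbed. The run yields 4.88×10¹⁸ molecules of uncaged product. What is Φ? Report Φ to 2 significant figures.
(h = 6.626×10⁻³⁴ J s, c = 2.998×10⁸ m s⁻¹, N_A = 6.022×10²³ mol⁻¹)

Φ = 0.15

Product: 4.88×10¹⁸ / 6.022×10²³ = 8.104×10⁻⁶ mol.
Photon energy at 371 nm: hc/λ = (6.626×10⁻³⁴)(2.998×10⁸)/(371×10⁻⁹) = 5.354×10⁻¹⁹ J.
Energy delivered: (19.4 W m⁻²)(13.0×10⁻⁴ m²)(4400 s) = 111.0 J.
Photons incident: 111.0 / 5.354×10⁻¹⁹ = 2.073×10²⁰, i.e. 2.073×10²⁰/6.022×10²³ = 3.442×10⁻⁴ mol.
Photons absorbed: 0.159 × 3.442×10⁻⁴ = 5.473×10⁻⁵ mol.
Φ = 8.104×10⁻⁶ mol / 5.473×10⁻⁵ mol photons = 0.15.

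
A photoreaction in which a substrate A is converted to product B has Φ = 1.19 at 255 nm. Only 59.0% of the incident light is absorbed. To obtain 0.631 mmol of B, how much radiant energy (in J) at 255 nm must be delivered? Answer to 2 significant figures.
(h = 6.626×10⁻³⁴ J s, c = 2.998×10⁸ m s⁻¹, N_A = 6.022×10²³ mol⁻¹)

Product: 0.631 mmol = 6.31×10⁻⁴ mol.
Photons that must be absorbed: 6.31×10⁻⁴ / 1.19 = 5.303×10⁻⁴ mol.
Incident photons needed: 5.303×10⁻⁴ / 0.590 = 8.988×10⁻⁴ mol.
Photon energy: hc/λ = 7.790×10⁻¹⁹ J; per mole, 4.691×10⁵ J mol⁻¹.
Energy required: 8.988×10⁻⁴ × 4.691×10⁵ = 420 J.

420 J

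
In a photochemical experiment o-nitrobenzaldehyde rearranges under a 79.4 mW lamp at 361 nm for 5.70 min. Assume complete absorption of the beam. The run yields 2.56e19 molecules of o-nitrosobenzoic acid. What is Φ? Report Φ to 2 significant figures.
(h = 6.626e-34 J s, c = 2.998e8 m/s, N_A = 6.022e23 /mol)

Product: 2.56e19 / 6.022e23 = 4.251e-5 mol.
Photon energy at 361 nm: hc/λ = (6.626e-34)(2.998e8)/(361e-9) = 5.503e-19 J.
Energy delivered: (79.4 mW)(342 s) = 27.15 J.
Photons incident: 27.15 / 5.503e-19 = 4.934e19, i.e. 4.934e19/6.022e23 = 8.193e-5 mol.
Φ = 4.251e-5 mol / 8.193e-5 mol photons = 0.52.

Φ = 0.52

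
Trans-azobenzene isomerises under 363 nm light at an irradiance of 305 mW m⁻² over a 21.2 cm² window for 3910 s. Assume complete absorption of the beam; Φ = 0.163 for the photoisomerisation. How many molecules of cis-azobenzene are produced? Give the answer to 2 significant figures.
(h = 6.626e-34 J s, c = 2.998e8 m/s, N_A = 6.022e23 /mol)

7.5e17 molecules

Photon energy at 363 nm: hc/λ = (6.626e-34)(2.998e8)/(363e-9) = 5.472e-19 J.
Energy delivered: (305 mW m⁻²)(21.2e-4 m²)(3910 s) = 2.528 J.
Photons incident: 2.528 / 5.472e-19 = 4.620e18, i.e. 4.620e18/6.022e23 = 7.672e-6 mol.
Product: Φ × n_abs = 0.163 × 7.672e-6 = 1.251e-6 mol.
As a count: 1.251e-6 × 6.022e23 = 7.5e17.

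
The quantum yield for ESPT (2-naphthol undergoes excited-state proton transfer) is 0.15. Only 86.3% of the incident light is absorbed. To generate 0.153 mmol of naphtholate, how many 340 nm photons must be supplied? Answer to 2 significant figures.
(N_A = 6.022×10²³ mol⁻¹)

7.1×10²⁰ photons

Product: 0.153 mmol = 1.53×10⁻⁴ mol.
Photons that must be absorbed: 1.53×10⁻⁴ / 0.15 = 0.001020 mol.
Incident photons needed: 0.001020 / 0.863 = 0.001182 mol.
Photon count: 0.001182 × 6.022×10²³ = 7.1×10²⁰.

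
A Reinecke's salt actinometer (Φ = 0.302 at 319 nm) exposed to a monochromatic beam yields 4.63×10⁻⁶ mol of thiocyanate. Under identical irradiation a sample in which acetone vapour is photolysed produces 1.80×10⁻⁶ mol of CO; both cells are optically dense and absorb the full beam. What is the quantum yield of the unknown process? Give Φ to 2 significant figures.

Photons absorbed by the actinometer: 4.63×10⁻⁶ / 0.302 = 1.533×10⁻⁵ mol.
Φ(unknown) = 1.80×10⁻⁶ / 1.533×10⁻⁵ = 0.12.

Φ = 0.12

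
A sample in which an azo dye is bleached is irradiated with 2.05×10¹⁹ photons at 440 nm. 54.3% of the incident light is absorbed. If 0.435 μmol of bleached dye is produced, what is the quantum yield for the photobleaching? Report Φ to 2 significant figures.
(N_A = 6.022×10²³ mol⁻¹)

Φ = 0.024

Product: 0.435 μmol = 4.35×10⁻⁷ mol.
Moles of photons: 2.05×10¹⁹ / 6.022×10²³ = 3.404×10⁻⁵ mol.
Photons absorbed: 0.543 × 3.404×10⁻⁵ = 1.848×10⁻⁵ mol.
Φ = 4.35×10⁻⁷ mol / 1.848×10⁻⁵ mol photons = 0.024.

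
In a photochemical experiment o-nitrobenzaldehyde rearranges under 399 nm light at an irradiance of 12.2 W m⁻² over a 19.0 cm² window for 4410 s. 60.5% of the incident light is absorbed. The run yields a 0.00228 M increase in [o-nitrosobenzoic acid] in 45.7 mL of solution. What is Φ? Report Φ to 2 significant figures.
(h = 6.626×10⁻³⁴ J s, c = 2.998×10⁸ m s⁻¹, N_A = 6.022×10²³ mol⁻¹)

Φ = 0.51

Product: (0.00228 M)(0.0457 L) = 1.042×10⁻⁴ mol.
Photon energy at 399 nm: hc/λ = (6.626×10⁻³⁴)(2.998×10⁸)/(399×10⁻⁹) = 4.979×10⁻¹⁹ J.
Energy delivered: (12.2 W m⁻²)(19.0×10⁻⁴ m²)(4410 s) = 102.2 J.
Photons incident: 102.2 / 4.979×10⁻¹⁹ = 2.053×10²⁰, i.e. 2.053×10²⁰/6.022×10²³ = 3.409×10⁻⁴ mol.
Photons absorbed: 0.605 × 3.409×10⁻⁴ = 2.062×10⁻⁴ mol.
Φ = 1.042×10⁻⁴ mol / 2.062×10⁻⁴ mol photons = 0.51.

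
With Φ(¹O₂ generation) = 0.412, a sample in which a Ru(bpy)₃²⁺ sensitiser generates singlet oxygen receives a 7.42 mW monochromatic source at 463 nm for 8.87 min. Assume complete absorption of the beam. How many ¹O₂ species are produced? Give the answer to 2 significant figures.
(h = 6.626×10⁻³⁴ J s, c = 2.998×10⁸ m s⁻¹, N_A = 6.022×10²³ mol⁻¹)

Photon energy at 463 nm: hc/λ = (6.626×10⁻³⁴)(2.998×10⁸)/(463×10⁻⁹) = 4.290×10⁻¹⁹ J.
Energy delivered: (7.42 mW)(532.2 s) = 3.949 J.
Photons incident: 3.949 / 4.290×10⁻¹⁹ = 9.205×10¹⁸, i.e. 9.205×10¹⁸/6.022×10²³ = 1.529×10⁻⁵ mol.
Product: Φ × n_abs = 0.412 × 1.529×10⁻⁵ = 6.299×10⁻⁶ mol.
As a count: 6.299×10⁻⁶ × 6.022×10²³ = 3.8×10¹⁸.

3.8×10¹⁸ species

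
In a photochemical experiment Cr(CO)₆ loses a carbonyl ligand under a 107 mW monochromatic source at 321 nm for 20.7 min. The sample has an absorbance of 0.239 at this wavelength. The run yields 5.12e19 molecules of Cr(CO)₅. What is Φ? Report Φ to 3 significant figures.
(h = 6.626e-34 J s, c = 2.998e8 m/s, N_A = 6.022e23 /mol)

Product: 5.12e19 / 6.022e23 = 8.502e-5 mol.
Photon energy at 321 nm: hc/λ = (6.626e-34)(2.998e8)/(321e-9) = 6.188e-19 J.
Energy delivered: (107 mW)(1242 s) = 132.9 J.
Photons incident: 132.9 / 6.188e-19 = 2.148e20, i.e. 2.148e20/6.022e23 = 3.567e-4 mol.
Fraction absorbed: 1 − 10^(−0.239) = 0.4232.
Photons absorbed: 0.4232 × 3.567e-4 = 1.510e-4 mol.
Φ = 8.502e-5 mol / 1.510e-4 mol photons = 0.563.

Φ = 0.563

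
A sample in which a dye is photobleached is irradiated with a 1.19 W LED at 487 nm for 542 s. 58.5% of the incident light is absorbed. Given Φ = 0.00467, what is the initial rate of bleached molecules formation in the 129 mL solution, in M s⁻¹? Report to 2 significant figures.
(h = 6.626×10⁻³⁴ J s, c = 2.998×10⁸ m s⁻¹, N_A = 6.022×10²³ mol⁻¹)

Photon energy at 487 nm: hc/λ = (6.626×10⁻³⁴)(2.998×10⁸)/(487×10⁻⁹) = 4.079×10⁻¹⁹ J.
Energy delivered: (1.19 W)(542 s) = 645.0 J.
Photons incident: 645.0 / 4.079×10⁻¹⁹ = 1.581×10²¹, i.e. 1.581×10²¹/6.022×10²³ = 0.002625 mol.
Photons absorbed: 0.585 × 0.002625 = 0.001536 mol.
Product formed: 0.00467 × 0.001536 = 7.173×10⁻⁶ mol.
Rate: 7.173×10⁻⁶ mol / (542 s × 0.129 L) = 1.0×10⁻⁷ M s⁻¹.

1.0×10⁻⁷ M s⁻¹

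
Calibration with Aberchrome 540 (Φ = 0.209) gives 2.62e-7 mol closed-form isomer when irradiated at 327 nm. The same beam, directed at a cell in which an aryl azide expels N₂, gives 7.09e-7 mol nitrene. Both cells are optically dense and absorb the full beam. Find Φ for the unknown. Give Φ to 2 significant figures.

Photons absorbed by the actinometer: 2.62e-7 / 0.209 = 1.254e-6 mol.
Φ(unknown) = 7.09e-7 / 1.254e-6 = 0.57.

Φ = 0.57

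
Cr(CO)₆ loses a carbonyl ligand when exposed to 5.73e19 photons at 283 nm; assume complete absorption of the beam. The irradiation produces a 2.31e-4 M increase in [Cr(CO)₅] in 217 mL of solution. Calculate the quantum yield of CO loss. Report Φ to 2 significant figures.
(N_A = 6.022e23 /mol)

Φ = 0.53

Product: (2.31e-4 M)(0.217 L) = 5.013e-5 mol.
Moles of photons: 5.73e19 / 6.022e23 = 9.515e-5 mol.
Φ = 5.013e-5 mol / 9.515e-5 mol photons = 0.53.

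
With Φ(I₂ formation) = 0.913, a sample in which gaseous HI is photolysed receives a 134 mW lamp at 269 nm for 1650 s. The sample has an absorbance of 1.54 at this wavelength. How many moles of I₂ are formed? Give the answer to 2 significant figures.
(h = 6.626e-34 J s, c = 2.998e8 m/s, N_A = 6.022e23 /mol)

Photon energy at 269 nm: hc/λ = (6.626e-34)(2.998e8)/(269e-9) = 7.385e-19 J.
Energy delivered: (134 mW)(1650 s) = 221.1 J.
Photons incident: 221.1 / 7.385e-19 = 2.994e20, i.e. 2.994e20/6.022e23 = 4.972e-4 mol.
Fraction absorbed: 1 − 10^(−1.54) = 0.9712.
Photons absorbed: 0.9712 × 4.972e-4 = 4.829e-4 mol.
Product: Φ × n_abs = 0.913 × 4.829e-4 = 4.409e-4 mol.

4.4e-4 mol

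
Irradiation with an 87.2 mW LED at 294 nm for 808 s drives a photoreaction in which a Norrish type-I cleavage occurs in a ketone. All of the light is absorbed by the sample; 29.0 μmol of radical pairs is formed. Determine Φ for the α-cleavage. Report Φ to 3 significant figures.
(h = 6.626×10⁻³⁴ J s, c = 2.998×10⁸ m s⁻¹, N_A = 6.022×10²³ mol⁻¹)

Φ = 0.167

Product: 29.0 μmol = 2.90×10⁻⁵ mol.
Photon energy at 294 nm: hc/λ = (6.626×10⁻³⁴)(2.998×10⁸)/(294×10⁻⁹) = 6.757×10⁻¹⁹ J.
Energy delivered: (87.2 mW)(808 s) = 70.46 J.
Photons incident: 70.46 / 6.757×10⁻¹⁹ = 1.043×10²⁰, i.e. 1.043×10²⁰/6.022×10²³ = 1.732×10⁻⁴ mol.
Φ = 2.90×10⁻⁵ mol / 1.732×10⁻⁴ mol photons = 0.167.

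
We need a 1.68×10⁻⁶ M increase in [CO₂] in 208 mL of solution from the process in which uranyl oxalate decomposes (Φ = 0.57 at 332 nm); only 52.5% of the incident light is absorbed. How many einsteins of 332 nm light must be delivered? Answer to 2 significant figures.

1.2×10⁻⁶ einstein

Product: (1.68×10⁻⁶ M)(0.208 L) = 3.494×10⁻⁷ mol.
Photons that must be absorbed: 3.494×10⁻⁷ / 0.57 = 6.130×10⁻⁷ mol.
Incident photons needed: 6.130×10⁻⁷ / 0.525 = 1.168×10⁻⁶ mol.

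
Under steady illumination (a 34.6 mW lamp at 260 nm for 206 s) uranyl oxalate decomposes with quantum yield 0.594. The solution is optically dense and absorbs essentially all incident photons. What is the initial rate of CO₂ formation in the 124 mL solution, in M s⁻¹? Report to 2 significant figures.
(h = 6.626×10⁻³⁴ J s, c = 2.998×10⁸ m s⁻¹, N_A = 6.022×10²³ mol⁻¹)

Photon energy at 260 nm: hc/λ = (6.626×10⁻³⁴)(2.998×10⁸)/(260×10⁻⁹) = 7.640×10⁻¹⁹ J.
Energy delivered: (34.6 mW)(206 s) = 7.128 J.
Photons incident: 7.128 / 7.640×10⁻¹⁹ = 9.330×10¹⁸, i.e. 9.330×10¹⁸/6.022×10²³ = 1.549×10⁻⁵ mol.
Product formed: 0.594 × 1.549×10⁻⁵ = 9.201×10⁻⁶ mol.
Rate: 9.201×10⁻⁶ mol / (206 s × 0.124 L) = 3.6×10⁻⁷ M s⁻¹.

3.6×10⁻⁷ M s⁻¹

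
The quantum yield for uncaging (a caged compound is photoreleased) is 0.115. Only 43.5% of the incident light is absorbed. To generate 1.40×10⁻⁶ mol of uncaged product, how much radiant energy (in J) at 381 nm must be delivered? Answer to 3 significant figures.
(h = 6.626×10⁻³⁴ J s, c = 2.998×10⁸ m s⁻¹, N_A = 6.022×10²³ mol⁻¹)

Photons that must be absorbed: 1.40×10⁻⁶ / 0.115 = 1.217×10⁻⁵ mol.
Incident photons needed: 1.217×10⁻⁵ / 0.435 = 2.798×10⁻⁵ mol.
Photon energy: hc/λ = 5.214×10⁻¹⁹ J; per mole, 3.140×10⁵ J mol⁻¹.
Energy required: 2.798×10⁻⁵ × 3.140×10⁵ = 8.79 J.

8.79 J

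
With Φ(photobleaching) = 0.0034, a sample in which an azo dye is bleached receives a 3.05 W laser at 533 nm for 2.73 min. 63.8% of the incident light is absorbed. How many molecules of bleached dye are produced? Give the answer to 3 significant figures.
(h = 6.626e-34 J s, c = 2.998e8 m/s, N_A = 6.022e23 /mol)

2.91e18 molecules

Photon energy at 533 nm: hc/λ = (6.626e-34)(2.998e8)/(533e-9) = 3.727e-19 J.
Energy delivered: (3.05 W)(163.8 s) = 499.6 J.
Photons incident: 499.6 / 3.727e-19 = 1.340e21, i.e. 1.340e21/6.022e23 = 0.002225 mol.
Photons absorbed: 0.638 × 0.002225 = 0.001420 mol.
Product: Φ × n_abs = 0.0034 × 0.001420 = 4.828e-6 mol.
As a count: 4.828e-6 × 6.022e23 = 2.91e18.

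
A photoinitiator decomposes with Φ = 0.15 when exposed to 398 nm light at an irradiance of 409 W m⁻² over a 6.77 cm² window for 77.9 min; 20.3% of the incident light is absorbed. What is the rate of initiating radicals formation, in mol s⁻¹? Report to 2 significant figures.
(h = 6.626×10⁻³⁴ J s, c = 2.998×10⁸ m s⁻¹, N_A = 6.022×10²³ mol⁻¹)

2.8×10⁻⁸ mol s⁻¹

Photon energy at 398 nm: hc/λ = (6.626×10⁻³⁴)(2.998×10⁸)/(398×10⁻⁹) = 4.991×10⁻¹⁹ J.
Energy delivered: (409 W m⁻²)(6.77×10⁻⁴ m²)(4674 s) = 1294 J.
Photons incident: 1294 / 4.991×10⁻¹⁹ = 2.593×10²¹, i.e. 2.593×10²¹/6.022×10²³ = 0.004306 mol.
Photons absorbed: 0.203 × 0.004306 = 8.741×10⁻⁴ mol.
Product formed: 0.15 × 8.741×10⁻⁴ = 1.311×10⁻⁴ mol.
Rate: 1.311×10⁻⁴ / 4674 s = 2.8×10⁻⁸ mol s⁻¹.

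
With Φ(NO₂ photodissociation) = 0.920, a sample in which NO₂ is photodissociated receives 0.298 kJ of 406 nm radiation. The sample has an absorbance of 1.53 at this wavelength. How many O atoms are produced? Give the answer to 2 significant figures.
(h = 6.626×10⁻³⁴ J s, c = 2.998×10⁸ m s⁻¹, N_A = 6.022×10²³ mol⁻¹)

5.4×10²⁰ atoms

Photon energy at 406 nm: hc/λ = (6.626×10⁻³⁴)(2.998×10⁸)/(406×10⁻⁹) = 4.893×10⁻¹⁹ J.
Incident energy: 0.298 kJ = 298 J.
Photons incident: 298 / 4.893×10⁻¹⁹ = 6.090×10²⁰, i.e. 6.090×10²⁰/6.022×10²³ = 0.001011 mol.
Fraction absorbed: 1 − 10^(−1.53) = 0.9705.
Photons absorbed: 0.9705 × 0.001011 = 9.812×10⁻⁴ mol.
Product: Φ × n_abs = 0.920 × 9.812×10⁻⁴ = 9.027×10⁻⁴ mol.
As a count: 9.027×10⁻⁴ × 6.022×10²³ = 5.4×10²⁰.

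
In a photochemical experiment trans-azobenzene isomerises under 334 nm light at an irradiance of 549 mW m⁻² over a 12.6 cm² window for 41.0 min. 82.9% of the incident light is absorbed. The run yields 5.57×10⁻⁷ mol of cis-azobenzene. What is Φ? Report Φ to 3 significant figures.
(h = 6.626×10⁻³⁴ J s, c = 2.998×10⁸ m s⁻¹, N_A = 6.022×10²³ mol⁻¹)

Photon energy at 334 nm: hc/λ = (6.626×10⁻³⁴)(2.998×10⁸)/(334×10⁻⁹) = 5.948×10⁻¹⁹ J.
Energy delivered: (549 mW m⁻²)(12.6×10⁻⁴ m²)(2460 s) = 1.702 J.
Photons incident: 1.702 / 5.948×10⁻¹⁹ = 2.861×10¹⁸, i.e. 2.861×10¹⁸/6.022×10²³ = 4.751×10⁻⁶ mol.
Photons absorbed: 0.829 × 4.751×10⁻⁶ = 3.939×10⁻⁶ mol.
Φ = 5.57×10⁻⁷ mol / 3.939×10⁻⁶ mol photons = 0.141.

Φ = 0.141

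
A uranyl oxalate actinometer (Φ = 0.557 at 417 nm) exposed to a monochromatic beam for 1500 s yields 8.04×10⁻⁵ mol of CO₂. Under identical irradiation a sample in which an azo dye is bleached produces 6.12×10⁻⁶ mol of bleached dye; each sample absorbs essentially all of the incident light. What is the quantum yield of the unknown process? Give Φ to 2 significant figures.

Photons absorbed by the actinometer: 8.04×10⁻⁵ / 0.557 = 1.443×10⁻⁴ mol.
Φ(unknown) = 6.12×10⁻⁶ / 1.443×10⁻⁴ = 0.042.

Φ = 0.042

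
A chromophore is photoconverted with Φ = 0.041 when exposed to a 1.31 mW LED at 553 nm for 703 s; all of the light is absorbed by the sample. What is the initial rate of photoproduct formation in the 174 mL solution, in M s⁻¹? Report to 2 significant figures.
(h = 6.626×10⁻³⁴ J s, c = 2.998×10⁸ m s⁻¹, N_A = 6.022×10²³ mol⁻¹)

Photon energy at 553 nm: hc/λ = (6.626×10⁻³⁴)(2.998×10⁸)/(553×10⁻⁹) = 3.592×10⁻¹⁹ J.
Energy delivered: (1.31 mW)(703 s) = 0.9209 J.
Photons incident: 0.9209 / 3.592×10⁻¹⁹ = 2.564×10¹⁸, i.e. 2.564×10¹⁸/6.022×10²³ = 4.258×10⁻⁶ mol.
Product formed: 0.041 × 4.258×10⁻⁶ = 1.746×10⁻⁷ mol.
Rate: 1.746×10⁻⁷ mol / (703 s × 0.174 L) = 1.4×10⁻⁹ M s⁻¹.

1.4×10⁻⁹ M s⁻¹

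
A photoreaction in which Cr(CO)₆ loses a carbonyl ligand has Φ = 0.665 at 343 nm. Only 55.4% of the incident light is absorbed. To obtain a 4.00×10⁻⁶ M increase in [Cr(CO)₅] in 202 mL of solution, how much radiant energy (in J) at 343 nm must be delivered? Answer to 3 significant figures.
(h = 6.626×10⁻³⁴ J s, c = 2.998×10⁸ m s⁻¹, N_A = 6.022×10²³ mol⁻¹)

0.765 J

Product: (4.00×10⁻⁶ M)(0.202 L) = 8.080×10⁻⁷ mol.
Photons that must be absorbed: 8.080×10⁻⁷ / 0.665 = 1.215×10⁻⁶ mol.
Incident photons needed: 1.215×10⁻⁶ / 0.554 = 2.193×10⁻⁶ mol.
Photon energy: hc/λ = 5.791×10⁻¹⁹ J; per mole, 3.487×10⁵ J mol⁻¹.
Energy required: 2.193×10⁻⁶ × 3.487×10⁵ = 0.765 J.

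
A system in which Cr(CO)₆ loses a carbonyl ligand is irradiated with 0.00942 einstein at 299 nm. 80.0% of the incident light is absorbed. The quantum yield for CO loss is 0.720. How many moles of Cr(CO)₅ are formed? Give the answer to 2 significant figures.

Photons absorbed: 0.800 × 0.00942 = 0.007536 mol.
Product: Φ × n_abs = 0.720 × 0.007536 = 0.005426 mol.

0.0054 mol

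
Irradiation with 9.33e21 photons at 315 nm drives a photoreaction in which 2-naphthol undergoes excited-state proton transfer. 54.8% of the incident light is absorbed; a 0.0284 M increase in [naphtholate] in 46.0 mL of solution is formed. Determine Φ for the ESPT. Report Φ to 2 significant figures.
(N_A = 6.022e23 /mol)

Φ = 0.15

Product: (0.0284 M)(0.046 L) = 0.001306 mol.
Moles of photons: 9.33e21 / 6.022e23 = 0.01549 mol.
Photons absorbed: 0.548 × 0.01549 = 0.008489 mol.
Φ = 0.001306 mol / 0.008489 mol photons = 0.15.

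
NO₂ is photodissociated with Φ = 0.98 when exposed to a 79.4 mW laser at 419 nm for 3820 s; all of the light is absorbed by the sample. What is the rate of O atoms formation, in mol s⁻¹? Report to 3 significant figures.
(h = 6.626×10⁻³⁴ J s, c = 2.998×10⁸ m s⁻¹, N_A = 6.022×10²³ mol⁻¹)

Photon energy at 419 nm: hc/λ = (6.626×10⁻³⁴)(2.998×10⁸)/(419×10⁻⁹) = 4.741×10⁻¹⁹ J.
Energy delivered: (79.4 mW)(3820 s) = 303.3 J.
Photons incident: 303.3 / 4.741×10⁻¹⁹ = 6.397×10²⁰, i.e. 6.397×10²⁰/6.022×10²³ = 0.001062 mol.
Product formed: 0.98 × 0.001062 = 0.001041 mol.
Rate: 0.001041 / 3820 s = 2.73×10⁻⁷ mol s⁻¹.

2.73×10⁻⁷ mol s⁻¹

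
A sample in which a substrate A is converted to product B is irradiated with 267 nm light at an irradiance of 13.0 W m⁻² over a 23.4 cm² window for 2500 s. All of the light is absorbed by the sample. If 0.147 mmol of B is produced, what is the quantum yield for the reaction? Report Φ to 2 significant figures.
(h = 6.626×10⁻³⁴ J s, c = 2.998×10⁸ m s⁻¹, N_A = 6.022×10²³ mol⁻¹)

Φ = 0.87

Product: 0.147 mmol = 1.47×10⁻⁴ mol.
Photon energy at 267 nm: hc/λ = (6.626×10⁻³⁴)(2.998×10⁸)/(267×10⁻⁹) = 7.440×10⁻¹⁹ J.
Energy delivered: (13.0 W m⁻²)(23.4×10⁻⁴ m²)(2500 s) = 76.05 J.
Photons incident: 76.05 / 7.440×10⁻¹⁹ = 1.022×10²⁰, i.e. 1.022×10²⁰/6.022×10²³ = 1.697×10⁻⁴ mol.
Φ = 1.47×10⁻⁴ mol / 1.697×10⁻⁴ mol photons = 0.87.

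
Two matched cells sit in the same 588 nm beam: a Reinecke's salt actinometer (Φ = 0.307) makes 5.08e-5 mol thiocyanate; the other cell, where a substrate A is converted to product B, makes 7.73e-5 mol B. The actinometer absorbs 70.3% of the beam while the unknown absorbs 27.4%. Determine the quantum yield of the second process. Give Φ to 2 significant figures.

Photons absorbed by the actinometer: 5.08e-5 / 0.307 = 1.655e-4 mol.
Incident flux: 1.655e-4 / 0.703 = 2.354e-4 einstein.
Absorbed by unknown: 0.274 × 2.354e-4 = 6.450e-5 mol.
Φ(unknown) = 7.73e-5 / 6.450e-5 = 1.2.

Φ = 1.2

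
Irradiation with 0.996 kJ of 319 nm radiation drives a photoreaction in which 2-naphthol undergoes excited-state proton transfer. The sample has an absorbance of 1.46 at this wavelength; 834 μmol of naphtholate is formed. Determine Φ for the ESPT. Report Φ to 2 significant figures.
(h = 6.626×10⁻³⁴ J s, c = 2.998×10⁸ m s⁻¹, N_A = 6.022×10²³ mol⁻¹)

Product: 834 μmol = 8.34×10⁻⁴ mol.
Photon energy at 319 nm: hc/λ = (6.626×10⁻³⁴)(2.998×10⁸)/(319×10⁻⁹) = 6.227×10⁻¹⁹ J.
Incident energy: 0.996 kJ = 996 J.
Photons incident: 996 / 6.227×10⁻¹⁹ = 1.599×10²¹, i.e. 1.599×10²¹/6.022×10²³ = 0.002655 mol.
Fraction absorbed: 1 − 10^(−1.46) = 0.9653.
Photons absorbed: 0.9653 × 0.002655 = 0.002563 mol.
Φ = 8.34×10⁻⁴ mol / 0.002563 mol photons = 0.33.

Φ = 0.33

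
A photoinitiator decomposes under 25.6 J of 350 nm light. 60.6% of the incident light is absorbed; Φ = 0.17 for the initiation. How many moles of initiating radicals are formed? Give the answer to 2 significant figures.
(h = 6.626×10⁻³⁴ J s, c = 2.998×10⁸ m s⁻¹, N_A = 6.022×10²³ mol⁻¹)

7.7×10⁻⁶ mol

Photon energy at 350 nm: hc/λ = (6.626×10⁻³⁴)(2.998×10⁸)/(350×10⁻⁹) = 5.676×10⁻¹⁹ J.
Photons incident: 25.6 / 5.676×10⁻¹⁹ = 4.510×10¹⁹, i.e. 4.510×10¹⁹/6.022×10²³ = 7.489×10⁻⁵ mol.
Photons absorbed: 0.606 × 7.489×10⁻⁵ = 4.538×10⁻⁵ mol.
Product: Φ × n_abs = 0.17 × 4.538×10⁻⁵ = 7.715×10⁻⁶ mol.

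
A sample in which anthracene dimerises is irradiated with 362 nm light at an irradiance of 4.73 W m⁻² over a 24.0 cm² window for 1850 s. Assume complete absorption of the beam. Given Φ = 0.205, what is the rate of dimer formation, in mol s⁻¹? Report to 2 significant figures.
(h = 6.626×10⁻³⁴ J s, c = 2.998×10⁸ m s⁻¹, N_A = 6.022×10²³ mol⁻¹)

7.0×10⁻⁹ mol s⁻¹

Photon energy at 362 nm: hc/λ = (6.626×10⁻³⁴)(2.998×10⁸)/(362×10⁻⁹) = 5.487×10⁻¹⁹ J.
Energy delivered: (4.73 W m⁻²)(24.0×10⁻⁴ m²)(1850 s) = 21.00 J.
Photons incident: 21.00 / 5.487×10⁻¹⁹ = 3.827×10¹⁹, i.e. 3.827×10¹⁹/6.022×10²³ = 6.355×10⁻⁵ mol.
Product formed: 0.205 × 6.355×10⁻⁵ = 1.303×10⁻⁵ mol.
Rate: 1.303×10⁻⁵ / 1850 s = 7.0×10⁻⁹ mol s⁻¹.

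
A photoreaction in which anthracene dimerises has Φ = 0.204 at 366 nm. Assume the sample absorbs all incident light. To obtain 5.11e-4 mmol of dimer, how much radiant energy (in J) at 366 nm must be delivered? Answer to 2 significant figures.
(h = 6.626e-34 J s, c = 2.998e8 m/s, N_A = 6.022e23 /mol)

0.82 J

Product: 5.11e-4 mmol = 5.11e-7 mol.
Photons that must be absorbed: 5.11e-7 / 0.204 = 2.505e-6 mol.
Photon energy: hc/λ = 5.428e-19 J; per mole, 3.269e5 J mol⁻¹.
Energy required: 2.505e-6 × 3.269e5 = 0.82 J.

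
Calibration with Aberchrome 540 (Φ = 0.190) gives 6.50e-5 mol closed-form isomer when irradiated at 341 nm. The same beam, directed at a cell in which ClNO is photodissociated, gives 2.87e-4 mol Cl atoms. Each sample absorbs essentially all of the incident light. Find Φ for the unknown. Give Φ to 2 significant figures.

Photons absorbed by the actinometer: 6.50e-5 / 0.190 = 3.421e-4 mol.
Φ(unknown) = 2.87e-4 / 3.421e-4 = 0.84.

Φ = 0.84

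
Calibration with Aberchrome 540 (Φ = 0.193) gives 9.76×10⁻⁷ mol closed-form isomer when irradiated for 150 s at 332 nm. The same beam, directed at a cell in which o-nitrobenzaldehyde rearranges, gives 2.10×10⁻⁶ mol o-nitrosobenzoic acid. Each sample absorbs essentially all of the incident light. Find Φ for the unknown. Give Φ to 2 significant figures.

Photons absorbed by the actinometer: 9.76×10⁻⁷ / 0.193 = 5.057×10⁻⁶ mol.
Φ(unknown) = 2.10×10⁻⁶ / 5.057×10⁻⁶ = 0.42.

Φ = 0.42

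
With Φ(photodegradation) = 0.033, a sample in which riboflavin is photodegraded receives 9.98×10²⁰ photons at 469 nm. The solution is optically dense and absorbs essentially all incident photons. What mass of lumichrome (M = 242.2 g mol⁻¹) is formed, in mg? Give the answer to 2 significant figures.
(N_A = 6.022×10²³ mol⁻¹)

13 mg

Moles of photons: 9.98×10²⁰ / 6.022×10²³ = 0.001657 mol.
Product: Φ × n_abs = 0.033 × 0.001657 = 5.468×10⁻⁵ mol.
Mass: 5.468×10⁻⁵ × 242.2 = 0.01324 g = 13 mg.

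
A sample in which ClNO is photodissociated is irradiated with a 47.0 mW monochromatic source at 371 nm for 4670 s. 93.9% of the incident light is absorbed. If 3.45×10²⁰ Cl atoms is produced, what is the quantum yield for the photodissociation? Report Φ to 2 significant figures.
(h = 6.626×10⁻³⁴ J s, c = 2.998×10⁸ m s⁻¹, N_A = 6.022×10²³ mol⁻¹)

Product: 3.45×10²⁰ / 6.022×10²³ = 5.729×10⁻⁴ mol.
Photon energy at 371 nm: hc/λ = (6.626×10⁻³⁴)(2.998×10⁸)/(371×10⁻⁹) = 5.354×10⁻¹⁹ J.
Energy delivered: (47.0 mW)(4670 s) = 219.5 J.
Photons incident: 219.5 / 5.354×10⁻¹⁹ = 4.100×10²⁰, i.e. 4.100×10²⁰/6.022×10²³ = 6.808×10⁻⁴ mol.
Photons absorbed: 0.939 × 6.808×10⁻⁴ = 6.393×10⁻⁴ mol.
Φ = 5.729×10⁻⁴ mol / 6.393×10⁻⁴ mol photons = 0.90.

Φ = 0.90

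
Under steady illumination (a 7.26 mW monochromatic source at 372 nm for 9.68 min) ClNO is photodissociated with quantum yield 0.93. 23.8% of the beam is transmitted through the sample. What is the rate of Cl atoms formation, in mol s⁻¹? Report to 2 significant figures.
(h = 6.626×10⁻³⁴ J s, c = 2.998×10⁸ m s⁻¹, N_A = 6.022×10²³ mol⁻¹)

Photon energy at 372 nm: hc/λ = (6.626×10⁻³⁴)(2.998×10⁸)/(372×10⁻⁹) = 5.340×10⁻¹⁹ J.
Energy delivered: (7.26 mW)(580.8 s) = 4.217 J.
Photons incident: 4.217 / 5.340×10⁻¹⁹ = 7.897×10¹⁸, i.e. 7.897×10¹⁸/6.022×10²³ = 1.311×10⁻⁵ mol.
Fraction absorbed: 1 − 23.8/100 = 0.7620.
Photons absorbed: 0.7620 × 1.311×10⁻⁵ = 9.990×10⁻⁶ mol.
Product formed: 0.93 × 9.990×10⁻⁶ = 9.291×10⁻⁶ mol.
Rate: 9.291×10⁻⁶ / 580.8 s = 1.6×10⁻⁸ mol s⁻¹.

1.6×10⁻⁸ mol s⁻¹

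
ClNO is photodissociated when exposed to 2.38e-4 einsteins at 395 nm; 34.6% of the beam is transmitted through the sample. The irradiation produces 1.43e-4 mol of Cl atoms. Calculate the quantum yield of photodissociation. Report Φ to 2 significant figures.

Fraction absorbed: 1 − 34.6/100 = 0.6540.
Photons absorbed: 0.6540 × 2.38e-4 = 1.557e-4 mol.
Φ = 1.43e-4 mol / 1.557e-4 mol photons = 0.92.

Φ = 0.92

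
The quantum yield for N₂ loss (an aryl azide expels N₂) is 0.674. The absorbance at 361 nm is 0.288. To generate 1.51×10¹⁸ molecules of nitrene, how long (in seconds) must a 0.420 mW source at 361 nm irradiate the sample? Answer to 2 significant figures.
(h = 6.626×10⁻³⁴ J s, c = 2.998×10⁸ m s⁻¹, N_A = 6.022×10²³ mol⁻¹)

Product: 1.51×10¹⁸ / 6.022×10²³ = 2.507×10⁻⁶ mol.
Photons that must be absorbed: 2.507×10⁻⁶ / 0.674 = 3.720×10⁻⁶ mol.
Fraction absorbed: 1 − 10^(−0.288) = 0.4848.
Incident photons needed: 3.720×10⁻⁶ / 0.4848 = 7.673×10⁻⁶ mol.
Photon energy: hc/λ = 5.503×10⁻¹⁹ J; per mole, 3.314×10⁵ J mol⁻¹.
Energy required: 7.673×10⁻⁶ × 3.314×10⁵ = 2.543 J.
Time: 2.543 J / 0.00042 W = 6100 s.

t ≈ 6100 s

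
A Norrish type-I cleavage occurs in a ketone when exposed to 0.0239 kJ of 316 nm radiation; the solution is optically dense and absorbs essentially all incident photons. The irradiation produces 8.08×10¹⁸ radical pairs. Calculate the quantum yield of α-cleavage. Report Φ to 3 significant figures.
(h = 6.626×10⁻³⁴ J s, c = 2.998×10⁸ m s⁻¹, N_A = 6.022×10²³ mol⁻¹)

Product: 8.08×10¹⁸ / 6.022×10²³ = 1.342×10⁻⁵ mol.
Photon energy at 316 nm: hc/λ = (6.626×10⁻³⁴)(2.998×10⁸)/(316×10⁻⁹) = 6.286×10⁻¹⁹ J.
Incident energy: 0.0239 kJ = 23.9 J.
Photons incident: 23.9 / 6.286×10⁻¹⁹ = 3.802×10¹⁹, i.e. 3.802×10¹⁹/6.022×10²³ = 6.314×10⁻⁵ mol.
Φ = 1.342×10⁻⁵ mol / 6.314×10⁻⁵ mol photons = 0.213.

Φ = 0.213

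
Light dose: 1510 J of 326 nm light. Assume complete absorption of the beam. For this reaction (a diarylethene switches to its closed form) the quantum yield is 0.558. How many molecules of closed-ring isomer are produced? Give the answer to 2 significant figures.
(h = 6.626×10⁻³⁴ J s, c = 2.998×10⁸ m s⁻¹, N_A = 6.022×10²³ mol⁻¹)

1.4×10²¹ molecules

Photon energy at 326 nm: hc/λ = (6.626×10⁻³⁴)(2.998×10⁸)/(326×10⁻⁹) = 6.093×10⁻¹⁹ J.
Photons incident: 1510 / 6.093×10⁻¹⁹ = 2.478×10²¹, i.e. 2.478×10²¹/6.022×10²³ = 0.004115 mol.
Product: Φ × n_abs = 0.558 × 0.004115 = 0.002296 mol.
As a count: 0.002296 × 6.022×10²³ = 1.4×10²¹.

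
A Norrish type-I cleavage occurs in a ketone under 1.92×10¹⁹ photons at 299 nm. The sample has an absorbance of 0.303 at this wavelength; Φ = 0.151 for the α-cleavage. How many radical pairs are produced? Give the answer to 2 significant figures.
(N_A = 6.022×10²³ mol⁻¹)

1.5×10¹⁸ radical pairs

Moles of photons: 1.92×10¹⁹ / 6.022×10²³ = 3.188×10⁻⁵ mol.
Fraction absorbed: 1 − 10^(−0.303) = 0.5023.
Photons absorbed: 0.5023 × 3.188×10⁻⁵ = 1.601×10⁻⁵ mol.
Product: Φ × n_abs = 0.151 × 1.601×10⁻⁵ = 2.418×10⁻⁶ mol.
As a count: 2.418×10⁻⁶ × 6.022×10²³ = 1.5×10¹⁸.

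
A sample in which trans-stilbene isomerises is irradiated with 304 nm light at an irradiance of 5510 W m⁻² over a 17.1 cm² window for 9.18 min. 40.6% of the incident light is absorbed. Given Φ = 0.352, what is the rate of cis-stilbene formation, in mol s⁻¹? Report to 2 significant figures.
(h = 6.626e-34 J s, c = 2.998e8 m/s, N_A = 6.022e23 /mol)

Photon energy at 304 nm: hc/λ = (6.626e-34)(2.998e8)/(304e-9) = 6.534e-19 J.
Energy delivered: (5510 W m⁻²)(17.1e-4 m²)(550.8 s) = 5190 J.
Photons incident: 5190 / 6.534e-19 = 7.943e21, i.e. 7.943e21/6.022e23 = 0.01319 mol.
Photons absorbed: 0.406 × 0.01319 = 0.005355 mol.
Product formed: 0.352 × 0.005355 = 0.001885 mol.
Rate: 0.001885 / 550.8 s = 3.4e-6 mol s⁻¹.

3.4e-6 mol s⁻¹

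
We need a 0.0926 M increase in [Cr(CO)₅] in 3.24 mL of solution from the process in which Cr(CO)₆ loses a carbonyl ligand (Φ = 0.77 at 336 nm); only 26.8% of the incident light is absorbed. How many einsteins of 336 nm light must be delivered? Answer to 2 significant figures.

Product: (0.0926 M)(0.00324 L) = 3.000e-4 mol.
Photons that must be absorbed: 3.000e-4 / 0.77 = 3.896e-4 mol.
Incident photons needed: 3.896e-4 / 0.268 = 0.001454 mol.

0.0015 einstein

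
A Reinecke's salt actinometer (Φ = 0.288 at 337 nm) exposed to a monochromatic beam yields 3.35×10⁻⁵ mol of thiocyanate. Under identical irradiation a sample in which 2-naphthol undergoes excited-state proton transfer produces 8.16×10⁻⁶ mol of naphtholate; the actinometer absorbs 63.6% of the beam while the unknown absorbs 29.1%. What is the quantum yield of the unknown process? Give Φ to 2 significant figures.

Φ = 0.15

Photons absorbed by the actinometer: 3.35×10⁻⁵ / 0.288 = 1.163×10⁻⁴ mol.
Incident flux: 1.163×10⁻⁴ / 0.636 = 1.829×10⁻⁴ einstein.
Absorbed by unknown: 0.291 × 1.829×10⁻⁴ = 5.322×10⁻⁵ mol.
Φ(unknown) = 8.16×10⁻⁶ / 5.322×10⁻⁵ = 0.15.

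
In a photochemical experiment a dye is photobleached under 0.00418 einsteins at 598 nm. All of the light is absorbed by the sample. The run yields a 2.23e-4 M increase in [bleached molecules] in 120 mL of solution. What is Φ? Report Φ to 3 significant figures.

Product: (2.23e-4 M)(0.12 L) = 2.676e-5 mol.
Φ = 2.676e-5 mol / 0.00418 mol photons = 0.00640.

Φ = 0.00640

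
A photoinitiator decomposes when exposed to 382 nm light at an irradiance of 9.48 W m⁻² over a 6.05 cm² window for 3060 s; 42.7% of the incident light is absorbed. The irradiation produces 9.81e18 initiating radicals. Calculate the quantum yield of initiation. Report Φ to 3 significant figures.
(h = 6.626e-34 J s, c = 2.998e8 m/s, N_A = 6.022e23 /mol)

Product: 9.81e18 / 6.022e23 = 1.629e-5 mol.
Photon energy at 382 nm: hc/λ = (6.626e-34)(2.998e8)/(382e-9) = 5.200e-19 J.
Energy delivered: (9.48 W m⁻²)(6.05e-4 m²)(3060 s) = 17.55 J.
Photons incident: 17.55 / 5.200e-19 = 3.375e19, i.e. 3.375e19/6.022e23 = 5.604e-5 mol.
Photons absorbed: 0.427 × 5.604e-5 = 2.393e-5 mol.
Φ = 1.629e-5 mol / 2.393e-5 mol photons = 0.681.

Φ = 0.681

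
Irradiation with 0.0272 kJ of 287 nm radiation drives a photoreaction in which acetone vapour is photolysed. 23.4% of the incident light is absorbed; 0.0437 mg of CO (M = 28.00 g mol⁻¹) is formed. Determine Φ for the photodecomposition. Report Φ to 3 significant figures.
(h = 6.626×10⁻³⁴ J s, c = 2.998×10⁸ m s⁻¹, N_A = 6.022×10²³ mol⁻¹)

Φ = 0.102

Product: 0.0437 mg / 28.00 g mol⁻¹ = 1.561×10⁻⁶ mol.
Photon energy at 287 nm: hc/λ = (6.626×10⁻³⁴)(2.998×10⁸)/(287×10⁻⁹) = 6.922×10⁻¹⁹ J.
Incident energy: 0.0272 kJ = 27.2 J.
Photons incident: 27.2 / 6.922×10⁻¹⁹ = 3.930×10¹⁹, i.e. 3.930×10¹⁹/6.022×10²³ = 6.526×10⁻⁵ mol.
Photons absorbed: 0.234 × 6.526×10⁻⁵ = 1.527×10⁻⁵ mol.
Φ = 1.561×10⁻⁶ mol / 1.527×10⁻⁵ mol photons = 0.102.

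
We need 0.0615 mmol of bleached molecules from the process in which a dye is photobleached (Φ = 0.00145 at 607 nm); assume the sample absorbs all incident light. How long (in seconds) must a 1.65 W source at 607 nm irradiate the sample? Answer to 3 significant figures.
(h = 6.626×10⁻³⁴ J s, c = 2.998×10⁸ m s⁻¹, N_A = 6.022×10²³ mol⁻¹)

Product: 0.0615 mmol = 6.15×10⁻⁵ mol.
Photons that must be absorbed: 6.15×10⁻⁵ / 0.00145 = 0.04241 mol.
Photon energy: hc/λ = 3.273×10⁻¹⁹ J; per mole, 1.971×10⁵ J mol⁻¹.
Energy required: 0.04241 × 1.971×10⁵ = 8359 J.
Time: 8359 J / 1.65 W = 5070 s.

t ≈ 5070 s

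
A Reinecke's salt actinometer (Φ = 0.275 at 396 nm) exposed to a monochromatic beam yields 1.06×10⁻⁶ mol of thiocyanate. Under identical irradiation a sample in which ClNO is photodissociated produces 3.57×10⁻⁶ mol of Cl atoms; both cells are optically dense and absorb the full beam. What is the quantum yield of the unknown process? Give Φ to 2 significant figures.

Photons absorbed by the actinometer: 1.06×10⁻⁶ / 0.275 = 3.855×10⁻⁶ mol.
Φ(unknown) = 3.57×10⁻⁶ / 3.855×10⁻⁶ = 0.93.

Φ = 0.93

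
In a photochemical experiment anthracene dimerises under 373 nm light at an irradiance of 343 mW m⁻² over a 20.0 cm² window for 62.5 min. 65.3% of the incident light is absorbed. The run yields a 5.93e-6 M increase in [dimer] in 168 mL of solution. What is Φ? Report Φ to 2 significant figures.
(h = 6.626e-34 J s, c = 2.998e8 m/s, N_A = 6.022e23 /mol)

Product: (5.93e-6 M)(0.168 L) = 9.962e-7 mol.
Photon energy at 373 nm: hc/λ = (6.626e-34)(2.998e8)/(373e-9) = 5.326e-19 J.
Energy delivered: (343 mW m⁻²)(20.0e-4 m²)(3750 s) = 2.573 J.
Photons incident: 2.573 / 5.326e-19 = 4.831e18, i.e. 4.831e18/6.022e23 = 8.022e-6 mol.
Photons absorbed: 0.653 × 8.022e-6 = 5.238e-6 mol.
Φ = 9.962e-7 mol / 5.238e-6 mol photons = 0.19.

Φ = 0.19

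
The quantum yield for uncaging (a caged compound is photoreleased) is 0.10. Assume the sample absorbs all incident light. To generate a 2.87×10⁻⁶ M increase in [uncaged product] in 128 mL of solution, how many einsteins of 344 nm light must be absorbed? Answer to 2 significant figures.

Product: (2.87×10⁻⁶ M)(0.128 L) = 3.674×10⁻⁷ mol.
Photons that must be absorbed: 3.674×10⁻⁷ / 0.10 = 3.674×10⁻⁶ mol.

3.7×10⁻⁶ einstein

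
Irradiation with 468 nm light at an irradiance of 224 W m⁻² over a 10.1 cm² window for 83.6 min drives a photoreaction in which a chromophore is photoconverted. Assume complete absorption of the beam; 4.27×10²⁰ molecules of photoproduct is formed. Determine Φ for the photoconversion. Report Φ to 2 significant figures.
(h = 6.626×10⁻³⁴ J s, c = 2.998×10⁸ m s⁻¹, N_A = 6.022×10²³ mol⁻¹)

Product: 4.27×10²⁰ / 6.022×10²³ = 7.091×10⁻⁴ mol.
Photon energy at 468 nm: hc/λ = (6.626×10⁻³⁴)(2.998×10⁸)/(468×10⁻⁹) = 4.245×10⁻¹⁹ J.
Energy delivered: (224 W m⁻²)(10.1×10⁻⁴ m²)(5016 s) = 1135 J.
Photons incident: 1135 / 4.245×10⁻¹⁹ = 2.674×10²¹, i.e. 2.674×10²¹/6.022×10²³ = 0.004440 mol.
Φ = 7.091×10⁻⁴ mol / 0.004440 mol photons = 0.16.

Φ = 0.16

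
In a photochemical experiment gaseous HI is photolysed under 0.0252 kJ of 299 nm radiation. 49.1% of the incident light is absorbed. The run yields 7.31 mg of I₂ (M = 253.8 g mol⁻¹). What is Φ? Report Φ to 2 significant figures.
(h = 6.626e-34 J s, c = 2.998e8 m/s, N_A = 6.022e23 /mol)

Product: 7.31 mg / 253.8 g mol⁻¹ = 2.880e-5 mol.
Photon energy at 299 nm: hc/λ = (6.626e-34)(2.998e8)/(299e-9) = 6.644e-19 J.
Incident energy: 0.0252 kJ = 25.2 J.
Photons incident: 25.2 / 6.644e-19 = 3.793e19, i.e. 3.793e19/6.022e23 = 6.299e-5 mol.
Photons absorbed: 0.491 × 6.299e-5 = 3.093e-5 mol.
Φ = 2.880e-5 mol / 3.093e-5 mol photons = 0.93.

Φ = 0.93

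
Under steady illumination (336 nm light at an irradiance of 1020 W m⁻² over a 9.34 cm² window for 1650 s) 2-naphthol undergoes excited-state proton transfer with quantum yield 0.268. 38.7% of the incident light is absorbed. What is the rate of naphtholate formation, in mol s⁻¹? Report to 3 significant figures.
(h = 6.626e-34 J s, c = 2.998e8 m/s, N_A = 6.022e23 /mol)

Photon energy at 336 nm: hc/λ = (6.626e-34)(2.998e8)/(336e-9) = 5.912e-19 J.
Energy delivered: (1020 W m⁻²)(9.34e-4 m²)(1650 s) = 1572 J.
Photons incident: 1572 / 5.912e-19 = 2.659e21, i.e. 2.659e21/6.022e23 = 0.004415 mol.
Photons absorbed: 0.387 × 0.004415 = 0.001709 mol.
Product formed: 0.268 × 0.001709 = 4.580e-4 mol.
Rate: 4.580e-4 / 1650 s = 2.78e-7 mol s⁻¹.

2.78e-7 mol s⁻¹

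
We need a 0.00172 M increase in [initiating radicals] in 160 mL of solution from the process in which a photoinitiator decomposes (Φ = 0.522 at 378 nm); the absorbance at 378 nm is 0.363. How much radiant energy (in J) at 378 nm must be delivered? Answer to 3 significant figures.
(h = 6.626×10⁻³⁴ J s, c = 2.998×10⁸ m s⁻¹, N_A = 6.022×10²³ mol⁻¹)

295 J

Product: (0.00172 M)(0.16 L) = 2.752×10⁻⁴ mol.
Photons that must be absorbed: 2.752×10⁻⁴ / 0.522 = 5.272×10⁻⁴ mol.
Fraction absorbed: 1 − 10^(−0.363) = 0.5665.
Incident photons needed: 5.272×10⁻⁴ / 0.5665 = 9.306×10⁻⁴ mol.
Photon energy: hc/λ = 5.255×10⁻¹⁹ J; per mole, 3.165×10⁵ J mol⁻¹.
Energy required: 9.306×10⁻⁴ × 3.165×10⁵ = 295 J.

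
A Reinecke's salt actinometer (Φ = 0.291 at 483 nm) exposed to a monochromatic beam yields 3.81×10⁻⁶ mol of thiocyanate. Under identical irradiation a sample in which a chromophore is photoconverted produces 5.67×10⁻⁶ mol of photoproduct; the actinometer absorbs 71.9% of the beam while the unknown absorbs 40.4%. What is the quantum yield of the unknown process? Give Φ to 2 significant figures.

Photons absorbed by the actinometer: 3.81×10⁻⁶ / 0.291 = 1.309×10⁻⁵ mol.
Incident flux: 1.309×10⁻⁵ / 0.719 = 1.821×10⁻⁵ einstein.
Absorbed by unknown: 0.404 × 1.821×10⁻⁵ = 7.357×10⁻⁶ mol.
Φ(unknown) = 5.67×10⁻⁶ / 7.357×10⁻⁶ = 0.77.

Φ = 0.77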